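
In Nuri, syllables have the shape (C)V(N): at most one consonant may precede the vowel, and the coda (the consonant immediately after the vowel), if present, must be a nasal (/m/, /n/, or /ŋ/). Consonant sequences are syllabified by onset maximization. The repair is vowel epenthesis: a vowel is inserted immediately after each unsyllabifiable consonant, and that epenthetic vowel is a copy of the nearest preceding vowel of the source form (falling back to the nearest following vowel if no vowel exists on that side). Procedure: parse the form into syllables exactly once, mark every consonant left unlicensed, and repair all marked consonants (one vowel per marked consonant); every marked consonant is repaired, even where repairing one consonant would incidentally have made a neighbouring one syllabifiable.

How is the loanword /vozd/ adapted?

Under (C)V(N), the unsyllabifiable consonants are /z/, /d/ (only a nasal (/m/, /n/, or /ŋ/) is licensed in coda position; onsets are limited to one consonant).
Epenthesis after each stranded consonant: /z/ → /zo/, /d/ → /do/.

vozodo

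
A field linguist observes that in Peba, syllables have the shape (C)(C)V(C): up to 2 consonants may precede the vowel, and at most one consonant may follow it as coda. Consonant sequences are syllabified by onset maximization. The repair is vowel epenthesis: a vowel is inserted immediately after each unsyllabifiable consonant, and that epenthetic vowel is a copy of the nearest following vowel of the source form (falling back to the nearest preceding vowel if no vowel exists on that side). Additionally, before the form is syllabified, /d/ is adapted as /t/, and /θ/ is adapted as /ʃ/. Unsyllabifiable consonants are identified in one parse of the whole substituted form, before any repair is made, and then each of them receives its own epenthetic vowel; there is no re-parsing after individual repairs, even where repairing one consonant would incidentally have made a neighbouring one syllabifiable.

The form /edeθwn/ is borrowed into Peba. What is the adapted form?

eteʃwene

Substitution: /d/ → /t/, /θ/ → /ʃ/, giving /eteʃwn/.
The consonants /w/, /n/ cannot be parsed into a legal (C)(C)V(C) syllable (at most one coda consonant is licensed; onsets may contain at most 2 consonants).
Epenthesis after each stranded consonant: /w/ → /we/, /n/ → /ne/.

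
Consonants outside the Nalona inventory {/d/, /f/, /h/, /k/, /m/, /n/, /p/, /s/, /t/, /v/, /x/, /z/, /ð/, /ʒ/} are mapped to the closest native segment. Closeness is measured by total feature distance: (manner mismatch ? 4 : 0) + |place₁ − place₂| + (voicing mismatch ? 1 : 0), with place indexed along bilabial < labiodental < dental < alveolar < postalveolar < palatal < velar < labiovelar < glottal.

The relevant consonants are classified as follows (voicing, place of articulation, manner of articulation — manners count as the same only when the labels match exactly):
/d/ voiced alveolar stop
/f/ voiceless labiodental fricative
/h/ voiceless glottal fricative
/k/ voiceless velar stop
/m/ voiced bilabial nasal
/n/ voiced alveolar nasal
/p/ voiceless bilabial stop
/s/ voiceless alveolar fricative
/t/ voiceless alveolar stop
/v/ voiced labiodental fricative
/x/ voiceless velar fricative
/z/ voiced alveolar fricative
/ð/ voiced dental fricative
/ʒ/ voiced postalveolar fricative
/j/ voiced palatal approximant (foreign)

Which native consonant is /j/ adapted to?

/ʒ/ is closest: manner differs (approximant→fricative, +4), place distance 1 (palatal→postalveolar), same voicing; total 5. Next closest is /d/ at distance 6.

ʒ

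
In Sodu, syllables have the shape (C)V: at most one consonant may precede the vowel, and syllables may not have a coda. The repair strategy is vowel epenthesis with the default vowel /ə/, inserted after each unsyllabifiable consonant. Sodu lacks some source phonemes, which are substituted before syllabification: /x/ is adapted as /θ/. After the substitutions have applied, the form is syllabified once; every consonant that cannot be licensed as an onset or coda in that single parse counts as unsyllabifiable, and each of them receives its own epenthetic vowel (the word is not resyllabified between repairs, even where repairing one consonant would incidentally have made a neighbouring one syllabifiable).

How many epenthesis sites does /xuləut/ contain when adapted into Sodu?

1

After substitution the input is /θuləut/.
The unsyllabifiable consonants are /t/; each receives one epenthetic vowel.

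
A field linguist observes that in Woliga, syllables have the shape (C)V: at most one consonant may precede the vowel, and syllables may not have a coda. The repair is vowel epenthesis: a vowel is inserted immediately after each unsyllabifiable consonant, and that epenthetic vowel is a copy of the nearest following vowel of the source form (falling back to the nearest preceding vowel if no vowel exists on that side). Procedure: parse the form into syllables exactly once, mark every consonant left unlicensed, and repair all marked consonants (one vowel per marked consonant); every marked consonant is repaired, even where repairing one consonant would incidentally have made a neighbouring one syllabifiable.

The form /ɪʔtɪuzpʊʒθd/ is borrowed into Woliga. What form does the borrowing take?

The consonants /ʔ/, /z/, /ʒ/, /θ/, /d/ cannot be parsed into a legal (C)V syllable (no codas are permitted; onsets are limited to one consonant).
Inserting the epenthetic vowel yields /ʔ/ → /ʔɪ/, /z/ → /zʊ/, /ʒ/ → /ʒʊ/, /θ/ → /θʊ/, /d/ → /dʊ/.

ɪʔɪtɪuzʊpʊʒʊθʊdʊ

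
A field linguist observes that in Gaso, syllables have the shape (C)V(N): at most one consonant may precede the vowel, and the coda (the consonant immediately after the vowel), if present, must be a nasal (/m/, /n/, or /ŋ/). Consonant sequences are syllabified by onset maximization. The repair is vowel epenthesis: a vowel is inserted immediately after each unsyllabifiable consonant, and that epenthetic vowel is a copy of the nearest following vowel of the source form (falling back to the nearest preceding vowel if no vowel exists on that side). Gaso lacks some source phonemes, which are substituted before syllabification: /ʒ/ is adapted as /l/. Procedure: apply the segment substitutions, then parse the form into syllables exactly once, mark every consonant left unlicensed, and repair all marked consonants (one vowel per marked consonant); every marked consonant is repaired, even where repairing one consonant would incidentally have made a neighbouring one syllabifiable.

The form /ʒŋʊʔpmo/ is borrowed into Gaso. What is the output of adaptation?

lʊŋʊʔopomo

Substitution: /ʒ/ → /l/, giving /lŋʊʔpmo/.
Under (C)V(N), the unsyllabifiable consonants are /l/, /ʔ/, /p/ (only a nasal (/m/, /n/, or /ŋ/) is licensed in coda position; onsets are limited to one consonant).
Epenthesis after each stranded consonant: /l/ → /lʊ/, /ʔ/ → /ʔo/, /p/ → /po/.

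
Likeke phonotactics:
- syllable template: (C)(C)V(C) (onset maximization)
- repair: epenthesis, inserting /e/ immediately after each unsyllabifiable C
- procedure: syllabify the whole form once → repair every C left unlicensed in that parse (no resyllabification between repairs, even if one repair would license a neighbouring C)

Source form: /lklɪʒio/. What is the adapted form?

The consonants /l/ cannot be parsed into a legal (C)(C)V(C) syllable (at most one coda consonant is licensed; onsets may contain at most 2 consonants).
Each unlicensed consonant becomes the onset of a new syllable: /l/ → /le/.

leklɪʒio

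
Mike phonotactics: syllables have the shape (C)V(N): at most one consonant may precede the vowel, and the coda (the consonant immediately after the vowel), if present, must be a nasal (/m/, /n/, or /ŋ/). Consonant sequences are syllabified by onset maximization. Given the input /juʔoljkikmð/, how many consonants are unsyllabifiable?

5

The consonants /l/, /j/, /k/, /m/, /ð/ cannot be parsed into a legal (C)V(N) syllable (only a nasal (/m/, /n/, or /ŋ/) is licensed in coda position; onsets are limited to one consonant).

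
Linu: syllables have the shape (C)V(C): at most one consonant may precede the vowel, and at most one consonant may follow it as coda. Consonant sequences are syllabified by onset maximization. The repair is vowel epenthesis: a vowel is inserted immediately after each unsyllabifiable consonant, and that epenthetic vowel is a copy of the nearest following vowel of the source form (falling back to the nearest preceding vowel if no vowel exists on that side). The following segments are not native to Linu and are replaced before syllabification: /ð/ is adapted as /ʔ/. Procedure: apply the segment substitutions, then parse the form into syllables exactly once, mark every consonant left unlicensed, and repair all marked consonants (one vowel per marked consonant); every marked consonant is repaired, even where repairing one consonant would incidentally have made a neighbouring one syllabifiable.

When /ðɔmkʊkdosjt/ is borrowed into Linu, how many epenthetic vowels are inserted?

2

After substitution the input is /ʔɔmkʊkdosjt/.
The unsyllabifiable consonants are /j/, /t/; each receives one epenthetic vowel.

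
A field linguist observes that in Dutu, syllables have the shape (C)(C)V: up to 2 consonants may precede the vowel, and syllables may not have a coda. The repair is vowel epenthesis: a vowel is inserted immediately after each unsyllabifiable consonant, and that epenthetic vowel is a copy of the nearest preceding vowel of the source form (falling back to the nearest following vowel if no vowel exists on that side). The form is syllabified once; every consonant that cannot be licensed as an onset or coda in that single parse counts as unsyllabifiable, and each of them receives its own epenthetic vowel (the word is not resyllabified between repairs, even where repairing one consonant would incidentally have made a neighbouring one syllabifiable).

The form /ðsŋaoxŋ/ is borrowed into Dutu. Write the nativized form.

The consonants /ð/, /x/, /ŋ/ cannot be parsed into a legal (C)(C)V syllable (no codas are permitted; onsets may contain at most 2 consonants).
Each unlicensed consonant becomes the onset of a new syllable: /ð/ → /ða/, /x/ → /xo/, /ŋ/ → /ŋo/.

ðasŋaoxoŋo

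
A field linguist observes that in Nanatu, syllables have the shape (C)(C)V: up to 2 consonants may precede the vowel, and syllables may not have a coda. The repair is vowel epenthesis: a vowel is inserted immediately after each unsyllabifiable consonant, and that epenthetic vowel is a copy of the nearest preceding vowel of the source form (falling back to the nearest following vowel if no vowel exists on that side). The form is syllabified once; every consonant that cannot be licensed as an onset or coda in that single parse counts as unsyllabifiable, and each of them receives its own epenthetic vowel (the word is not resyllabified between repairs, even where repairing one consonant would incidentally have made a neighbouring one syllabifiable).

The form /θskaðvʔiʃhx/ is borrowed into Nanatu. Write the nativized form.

θaskaðavʔiʃihixi

The consonants /θ/, /ð/, /ʃ/, /h/, /x/ cannot be parsed into a legal (C)(C)V syllable (no codas are permitted; onsets may contain at most 2 consonants).
Inserting the epenthetic vowel yields /θ/ → /θa/, /ð/ → /ða/, /ʃ/ → /ʃi/, /h/ → /hi/, /x/ → /xi/.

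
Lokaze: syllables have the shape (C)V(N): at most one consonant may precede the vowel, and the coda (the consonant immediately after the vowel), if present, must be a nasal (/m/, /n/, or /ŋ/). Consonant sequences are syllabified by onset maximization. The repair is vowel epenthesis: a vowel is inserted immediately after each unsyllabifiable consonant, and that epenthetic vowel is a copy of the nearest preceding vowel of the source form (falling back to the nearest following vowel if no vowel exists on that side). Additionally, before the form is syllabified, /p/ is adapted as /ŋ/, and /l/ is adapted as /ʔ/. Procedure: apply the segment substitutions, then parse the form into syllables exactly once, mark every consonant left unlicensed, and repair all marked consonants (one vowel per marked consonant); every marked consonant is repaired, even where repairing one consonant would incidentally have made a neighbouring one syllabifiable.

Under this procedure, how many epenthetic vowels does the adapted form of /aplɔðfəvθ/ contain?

3

After substitution the input is /aŋʔɔðfəvθ/.
The unsyllabifiable consonants are /ð/, /v/, /θ/; each receives one epenthetic vowel.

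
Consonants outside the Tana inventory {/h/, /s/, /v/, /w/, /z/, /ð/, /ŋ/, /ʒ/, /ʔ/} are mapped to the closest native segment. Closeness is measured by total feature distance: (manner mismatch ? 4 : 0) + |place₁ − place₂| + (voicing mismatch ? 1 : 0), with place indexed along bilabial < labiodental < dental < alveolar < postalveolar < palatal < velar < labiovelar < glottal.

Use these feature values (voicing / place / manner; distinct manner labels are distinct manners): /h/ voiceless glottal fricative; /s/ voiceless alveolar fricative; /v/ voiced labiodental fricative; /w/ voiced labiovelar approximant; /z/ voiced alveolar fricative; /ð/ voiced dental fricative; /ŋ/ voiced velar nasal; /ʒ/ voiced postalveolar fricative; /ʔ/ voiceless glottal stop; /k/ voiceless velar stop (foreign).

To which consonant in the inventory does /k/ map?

ʔ

/ʔ/ is closest: same manner (stop), place distance 2 (velar→glottal), same voicing; total 2. Next closest is /ŋ/ at distance 5.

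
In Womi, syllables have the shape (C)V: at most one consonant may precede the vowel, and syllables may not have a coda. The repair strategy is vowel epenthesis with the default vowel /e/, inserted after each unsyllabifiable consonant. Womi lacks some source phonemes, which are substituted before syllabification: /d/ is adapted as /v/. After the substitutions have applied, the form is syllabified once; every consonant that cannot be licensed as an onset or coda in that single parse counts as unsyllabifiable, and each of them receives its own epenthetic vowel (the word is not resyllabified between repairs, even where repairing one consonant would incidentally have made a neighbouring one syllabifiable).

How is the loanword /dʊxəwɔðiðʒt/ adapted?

vʊxəwɔðiðeʒete

Substitution: /d/ → /v/, giving /vʊxəwɔðiðʒt/.
Under (C)V, the unsyllabifiable consonants are /ð/, /ʒ/, /t/ (no codas are permitted; onsets are limited to one consonant).
Each unlicensed consonant becomes the onset of a new syllable: /ð/ → /ðe/, /ʒ/ → /ʒe/, /t/ → /te/.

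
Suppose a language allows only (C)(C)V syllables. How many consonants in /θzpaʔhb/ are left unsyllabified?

Syllabifying with onset maximization leaves /θ/, /ʔ/, /h/, /b/ stranded (no codas are permitted; onsets may contain at most 2 consonants).

4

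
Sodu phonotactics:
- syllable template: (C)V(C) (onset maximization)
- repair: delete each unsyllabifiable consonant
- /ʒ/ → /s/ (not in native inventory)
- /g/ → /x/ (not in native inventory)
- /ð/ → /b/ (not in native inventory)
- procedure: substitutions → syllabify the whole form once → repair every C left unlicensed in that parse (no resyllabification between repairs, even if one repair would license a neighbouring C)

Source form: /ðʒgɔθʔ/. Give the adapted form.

Substitution: /ð/ → /b/, /ʒ/ → /s/, /g/ → /x/, giving /bsxɔθʔ/.
The consonants /b/, /s/, /ʔ/ cannot be parsed into a legal (C)V(C) syllable (at most one coda consonant is licensed; onsets are limited to one consonant).
Deleting the stranded consonants removes /b/, /s/, /ʔ/.

xɔθ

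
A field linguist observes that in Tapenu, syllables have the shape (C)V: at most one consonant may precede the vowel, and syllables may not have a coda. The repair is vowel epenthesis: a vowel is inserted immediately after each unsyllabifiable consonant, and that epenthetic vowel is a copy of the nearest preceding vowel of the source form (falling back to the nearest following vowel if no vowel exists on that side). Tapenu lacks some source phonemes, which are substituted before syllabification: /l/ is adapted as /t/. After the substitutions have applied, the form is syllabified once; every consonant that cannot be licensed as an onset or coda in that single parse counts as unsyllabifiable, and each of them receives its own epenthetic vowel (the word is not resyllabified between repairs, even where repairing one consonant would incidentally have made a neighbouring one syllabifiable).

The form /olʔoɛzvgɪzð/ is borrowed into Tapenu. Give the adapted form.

Substitution: /l/ → /t/, giving /otʔoɛzvgɪzð/.
Syllabifying with onset maximization leaves /t/, /z/, /v/, /z/, /ð/ stranded (no codas are permitted; onsets are limited to one consonant).
Inserting the epenthetic vowel yields /t/ → /to/, /z/ → /zɛ/, /v/ → /vɛ/, /z/ → /zɪ/, /ð/ → /ðɪ/.

otoʔoɛzɛvɛgɪzɪðɪ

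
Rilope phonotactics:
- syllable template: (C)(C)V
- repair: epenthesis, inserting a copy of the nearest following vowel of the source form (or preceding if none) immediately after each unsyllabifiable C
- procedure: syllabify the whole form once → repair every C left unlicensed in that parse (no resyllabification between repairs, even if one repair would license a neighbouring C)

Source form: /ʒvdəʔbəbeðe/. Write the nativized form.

Under (C)(C)V, the unsyllabifiable consonants are /ʒ/ (no codas are permitted; onsets may contain at most 2 consonants).
Inserting the epenthetic vowel yields /ʒ/ → /ʒə/.

ʒəvdəʔbəbeðe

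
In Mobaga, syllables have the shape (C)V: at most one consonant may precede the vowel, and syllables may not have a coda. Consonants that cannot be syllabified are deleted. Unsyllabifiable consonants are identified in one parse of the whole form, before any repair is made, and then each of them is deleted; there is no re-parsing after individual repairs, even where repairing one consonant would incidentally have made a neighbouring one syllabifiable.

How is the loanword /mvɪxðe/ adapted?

Syllabifying with onset maximization leaves /m/, /x/ stranded (no codas are permitted; onsets are limited to one consonant).
Each unlicensed consonant is deleted: /m/, /x/.

vɪðe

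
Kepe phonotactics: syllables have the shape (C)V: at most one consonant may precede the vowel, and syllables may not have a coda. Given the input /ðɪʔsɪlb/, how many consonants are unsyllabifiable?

3

Syllabifying with onset maximization leaves /ʔ/, /l/, /b/ stranded (no codas are permitted; onsets are limited to one consonant).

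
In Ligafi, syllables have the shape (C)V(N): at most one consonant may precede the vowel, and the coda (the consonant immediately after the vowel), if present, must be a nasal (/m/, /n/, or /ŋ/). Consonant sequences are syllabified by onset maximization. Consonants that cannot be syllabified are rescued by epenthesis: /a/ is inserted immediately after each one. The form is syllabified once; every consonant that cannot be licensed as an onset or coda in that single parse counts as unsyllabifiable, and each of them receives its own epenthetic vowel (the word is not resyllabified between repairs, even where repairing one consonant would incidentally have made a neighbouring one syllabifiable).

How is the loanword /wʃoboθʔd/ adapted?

waʃoboθaʔada

Syllabifying with onset maximization leaves /w/, /θ/, /ʔ/, /d/ stranded (only a nasal (/m/, /n/, or /ŋ/) is licensed in coda position; onsets are limited to one consonant).
Each unlicensed consonant becomes the onset of a new syllable: /w/ → /wa/, /θ/ → /θa/, /ʔ/ → /ʔa/, /d/ → /da/.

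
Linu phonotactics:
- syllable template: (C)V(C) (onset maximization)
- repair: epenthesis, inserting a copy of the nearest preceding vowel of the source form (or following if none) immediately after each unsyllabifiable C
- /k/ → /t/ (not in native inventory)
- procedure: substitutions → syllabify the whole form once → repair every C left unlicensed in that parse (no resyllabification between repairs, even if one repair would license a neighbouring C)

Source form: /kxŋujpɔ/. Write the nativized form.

tuxuŋujpɔ

Substitution: /k/ → /t/, giving /txŋujpɔ/.
Under (C)V(C), the unsyllabifiable consonants are /t/, /x/ (at most one coda consonant is licensed; onsets are limited to one consonant).
Each unlicensed consonant becomes the onset of a new syllable: /t/ → /tu/, /x/ → /xu/.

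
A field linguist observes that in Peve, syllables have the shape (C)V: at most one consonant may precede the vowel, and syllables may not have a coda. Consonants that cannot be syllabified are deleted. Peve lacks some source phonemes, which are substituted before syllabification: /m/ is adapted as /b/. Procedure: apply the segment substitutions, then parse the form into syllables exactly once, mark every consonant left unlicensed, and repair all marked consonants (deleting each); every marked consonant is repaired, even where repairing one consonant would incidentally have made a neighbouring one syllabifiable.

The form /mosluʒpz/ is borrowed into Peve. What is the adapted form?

Substitution: /m/ → /b/, giving /bosluʒpz/.
The consonants /s/, /ʒ/, /p/, /z/ cannot be parsed into a legal (C)V syllable (no codas are permitted; onsets are limited to one consonant).
Deleting the stranded consonants removes /s/, /ʒ/, /p/, /z/.

bolu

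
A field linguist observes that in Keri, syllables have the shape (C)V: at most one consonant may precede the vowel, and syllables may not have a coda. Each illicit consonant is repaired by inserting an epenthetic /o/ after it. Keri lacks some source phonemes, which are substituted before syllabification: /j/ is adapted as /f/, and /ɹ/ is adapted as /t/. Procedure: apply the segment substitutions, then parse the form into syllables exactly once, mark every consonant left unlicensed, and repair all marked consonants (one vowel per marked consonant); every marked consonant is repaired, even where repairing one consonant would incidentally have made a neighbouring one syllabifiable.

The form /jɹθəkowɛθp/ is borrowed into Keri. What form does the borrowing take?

fotoθəkowɛθopo

Substitution: /j/ → /f/, /ɹ/ → /t/, giving /ftθəkowɛθp/.
The consonants /f/, /t/, /θ/, /p/ cannot be parsed into a legal (C)V syllable (no codas are permitted; onsets are limited to one consonant).
Each unlicensed consonant becomes the onset of a new syllable: /f/ → /fo/, /t/ → /to/, /θ/ → /θo/, /p/ → /po/.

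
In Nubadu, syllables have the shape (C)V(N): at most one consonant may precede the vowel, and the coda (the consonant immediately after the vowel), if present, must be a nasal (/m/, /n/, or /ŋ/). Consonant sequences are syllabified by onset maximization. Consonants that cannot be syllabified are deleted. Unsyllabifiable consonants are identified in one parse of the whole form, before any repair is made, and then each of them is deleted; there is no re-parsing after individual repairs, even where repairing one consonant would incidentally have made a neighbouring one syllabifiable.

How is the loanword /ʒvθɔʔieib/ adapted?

Under (C)V(N), the unsyllabifiable consonants are /ʒ/, /v/, /b/ (only a nasal (/m/, /n/, or /ŋ/) is licensed in coda position; onsets are limited to one consonant).
Deletion applies to /ʒ/, /v/, /b/.

θɔʔiei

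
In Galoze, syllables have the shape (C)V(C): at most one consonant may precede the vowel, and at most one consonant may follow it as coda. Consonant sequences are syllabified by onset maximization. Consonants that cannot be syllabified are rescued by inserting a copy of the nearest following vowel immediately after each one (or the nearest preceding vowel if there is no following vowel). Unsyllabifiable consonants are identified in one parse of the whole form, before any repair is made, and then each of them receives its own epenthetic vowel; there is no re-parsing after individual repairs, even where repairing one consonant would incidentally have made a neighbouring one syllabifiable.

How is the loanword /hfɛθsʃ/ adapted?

hɛfɛθsɛʃɛ

Syllabifying with onset maximization leaves /h/, /s/, /ʃ/ stranded (at most one coda consonant is licensed; onsets are limited to one consonant).
Epenthesis after each stranded consonant: /h/ → /hɛ/, /s/ → /sɛ/, /ʃ/ → /ʃɛ/.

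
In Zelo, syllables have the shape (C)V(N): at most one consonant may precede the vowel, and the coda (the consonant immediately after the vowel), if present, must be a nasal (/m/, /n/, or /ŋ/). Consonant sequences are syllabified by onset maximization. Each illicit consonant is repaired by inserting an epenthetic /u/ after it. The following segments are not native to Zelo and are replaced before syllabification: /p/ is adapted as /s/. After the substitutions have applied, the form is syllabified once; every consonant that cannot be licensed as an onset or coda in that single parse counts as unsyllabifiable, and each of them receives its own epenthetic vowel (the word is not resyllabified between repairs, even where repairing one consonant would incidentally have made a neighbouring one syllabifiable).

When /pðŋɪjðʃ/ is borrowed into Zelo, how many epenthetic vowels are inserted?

5

After substitution the input is /sðŋɪjðʃ/.
The unsyllabifiable consonants are /s/, /ð/, /j/, /ð/, /ʃ/; each receives one epenthetic vowel.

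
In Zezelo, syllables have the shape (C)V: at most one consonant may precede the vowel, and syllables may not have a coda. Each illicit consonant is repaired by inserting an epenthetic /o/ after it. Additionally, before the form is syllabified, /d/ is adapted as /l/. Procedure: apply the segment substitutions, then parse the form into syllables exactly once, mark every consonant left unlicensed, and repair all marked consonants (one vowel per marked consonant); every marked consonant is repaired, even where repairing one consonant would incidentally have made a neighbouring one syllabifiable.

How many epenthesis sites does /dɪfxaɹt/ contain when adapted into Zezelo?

After substitution the input is /lɪfxaɹt/.
The unsyllabifiable consonants are /f/, /ɹ/, /t/; each receives one epenthetic vowel.

3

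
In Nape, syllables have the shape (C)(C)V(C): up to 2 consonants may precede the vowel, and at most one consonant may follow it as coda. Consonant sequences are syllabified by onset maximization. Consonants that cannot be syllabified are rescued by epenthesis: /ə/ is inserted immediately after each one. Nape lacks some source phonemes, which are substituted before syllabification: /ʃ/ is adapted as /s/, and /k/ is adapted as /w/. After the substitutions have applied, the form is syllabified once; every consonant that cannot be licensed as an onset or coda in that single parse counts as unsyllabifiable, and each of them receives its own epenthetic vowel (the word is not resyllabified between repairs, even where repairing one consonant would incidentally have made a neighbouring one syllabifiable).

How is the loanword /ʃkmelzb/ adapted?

səwmelzəbə

Substitution: /ʃ/ → /s/, /k/ → /w/, giving /swmelzb/.
Syllabifying with onset maximization leaves /s/, /z/, /b/ stranded (at most one coda consonant is licensed; onsets may contain at most 2 consonants).
Each unlicensed consonant becomes the onset of a new syllable: /s/ → /sə/, /z/ → /zə/, /b/ → /bə/.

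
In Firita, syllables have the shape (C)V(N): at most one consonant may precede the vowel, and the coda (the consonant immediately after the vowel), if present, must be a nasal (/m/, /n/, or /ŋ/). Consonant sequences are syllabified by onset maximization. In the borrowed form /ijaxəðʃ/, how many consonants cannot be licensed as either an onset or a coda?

2

Syllabifying with onset maximization leaves /ð/, /ʃ/ stranded (only a nasal (/m/, /n/, or /ŋ/) is licensed in coda position; onsets are limited to one consonant).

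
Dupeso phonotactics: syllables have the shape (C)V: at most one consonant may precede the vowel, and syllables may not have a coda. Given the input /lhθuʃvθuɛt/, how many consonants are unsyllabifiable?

The consonants /l/, /h/, /ʃ/, /v/, /t/ cannot be parsed into a legal (C)V syllable (no codas are permitted; onsets are limited to one consonant).

5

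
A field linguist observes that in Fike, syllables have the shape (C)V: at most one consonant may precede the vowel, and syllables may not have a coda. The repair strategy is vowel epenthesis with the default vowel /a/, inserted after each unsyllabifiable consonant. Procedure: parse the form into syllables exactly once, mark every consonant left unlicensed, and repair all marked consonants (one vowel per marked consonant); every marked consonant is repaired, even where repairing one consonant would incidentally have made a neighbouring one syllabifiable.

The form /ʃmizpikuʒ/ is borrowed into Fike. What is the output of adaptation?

ʃamizapikuʒa

Syllabifying with onset maximization leaves /ʃ/, /z/, /ʒ/ stranded (no codas are permitted; onsets are limited to one consonant).
Inserting the epenthetic vowel yields /ʃ/ → /ʃa/, /z/ → /za/, /ʒ/ → /ʒa/.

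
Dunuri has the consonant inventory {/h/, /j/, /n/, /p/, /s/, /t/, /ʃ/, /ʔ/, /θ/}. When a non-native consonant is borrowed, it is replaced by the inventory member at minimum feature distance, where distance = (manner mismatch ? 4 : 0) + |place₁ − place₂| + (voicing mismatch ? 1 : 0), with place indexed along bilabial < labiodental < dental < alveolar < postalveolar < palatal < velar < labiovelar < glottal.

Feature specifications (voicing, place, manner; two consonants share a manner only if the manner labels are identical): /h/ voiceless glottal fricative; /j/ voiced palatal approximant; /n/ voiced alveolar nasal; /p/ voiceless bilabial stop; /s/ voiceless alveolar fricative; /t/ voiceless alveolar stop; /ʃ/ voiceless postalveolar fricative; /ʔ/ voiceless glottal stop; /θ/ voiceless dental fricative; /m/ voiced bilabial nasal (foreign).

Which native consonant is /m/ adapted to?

/n/ is closest: same manner (nasal), place distance 3 (bilabial→alveolar), same voicing; total 3. Next closest is /p/ at distance 5.

n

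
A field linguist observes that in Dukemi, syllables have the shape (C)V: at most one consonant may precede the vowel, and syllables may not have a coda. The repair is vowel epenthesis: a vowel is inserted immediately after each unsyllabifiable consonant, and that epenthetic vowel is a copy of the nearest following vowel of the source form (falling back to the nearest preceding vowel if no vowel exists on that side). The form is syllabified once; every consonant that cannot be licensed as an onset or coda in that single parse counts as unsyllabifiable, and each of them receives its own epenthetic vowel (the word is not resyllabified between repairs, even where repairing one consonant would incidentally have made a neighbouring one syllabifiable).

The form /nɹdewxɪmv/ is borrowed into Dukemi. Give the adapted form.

Syllabifying with onset maximization leaves /n/, /ɹ/, /w/, /m/, /v/ stranded (no codas are permitted; onsets are limited to one consonant).
Each unlicensed consonant becomes the onset of a new syllable: /n/ → /ne/, /ɹ/ → /ɹe/, /w/ → /wɪ/, /m/ → /mɪ/, /v/ → /vɪ/.

neɹedewɪxɪmɪvɪ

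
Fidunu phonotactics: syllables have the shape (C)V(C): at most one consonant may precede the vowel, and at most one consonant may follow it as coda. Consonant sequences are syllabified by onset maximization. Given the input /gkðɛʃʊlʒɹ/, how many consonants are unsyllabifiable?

4

The consonants /g/, /k/, /ʒ/, /ɹ/ cannot be parsed into a legal (C)V(C) syllable (at most one coda consonant is licensed; onsets are limited to one consonant).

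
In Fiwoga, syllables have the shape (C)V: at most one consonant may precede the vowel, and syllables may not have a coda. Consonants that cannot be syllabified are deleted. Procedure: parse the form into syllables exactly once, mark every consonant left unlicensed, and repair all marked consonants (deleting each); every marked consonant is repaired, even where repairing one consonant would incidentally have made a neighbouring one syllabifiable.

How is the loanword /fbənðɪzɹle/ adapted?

bəðɪle

The consonants /f/, /n/, /z/, /ɹ/ cannot be parsed into a legal (C)V syllable (no codas are permitted; onsets are limited to one consonant).
Deleting the stranded consonants removes /f/, /n/, /z/, /ɹ/.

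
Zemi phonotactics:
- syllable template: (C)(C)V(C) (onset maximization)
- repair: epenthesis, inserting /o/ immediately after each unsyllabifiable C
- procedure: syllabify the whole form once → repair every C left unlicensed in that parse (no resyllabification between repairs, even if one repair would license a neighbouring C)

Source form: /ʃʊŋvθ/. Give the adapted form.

The consonants /v/, /θ/ cannot be parsed into a legal (C)(C)V(C) syllable (at most one coda consonant is licensed; onsets may contain at most 2 consonants).
Epenthesis after each stranded consonant: /v/ → /vo/, /θ/ → /θo/.

ʃʊŋvoθo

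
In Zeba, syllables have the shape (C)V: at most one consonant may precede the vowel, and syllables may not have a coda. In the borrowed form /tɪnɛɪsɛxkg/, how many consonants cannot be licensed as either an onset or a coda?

The consonants /x/, /k/, /g/ cannot be parsed into a legal (C)V syllable (no codas are permitted; onsets are limited to one consonant).

3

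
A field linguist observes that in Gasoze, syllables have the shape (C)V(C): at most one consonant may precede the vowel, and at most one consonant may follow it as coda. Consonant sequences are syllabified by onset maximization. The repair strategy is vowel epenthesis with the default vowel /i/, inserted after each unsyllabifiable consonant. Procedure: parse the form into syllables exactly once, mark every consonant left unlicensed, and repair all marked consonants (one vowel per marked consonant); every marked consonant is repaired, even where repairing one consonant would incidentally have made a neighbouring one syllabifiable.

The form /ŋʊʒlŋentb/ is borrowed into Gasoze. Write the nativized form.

ŋʊʒliŋentibi

The consonants /l/, /t/, /b/ cannot be parsed into a legal (C)V(C) syllable (at most one coda consonant is licensed; onsets are limited to one consonant).
Inserting the epenthetic vowel yields /l/ → /li/, /t/ → /ti/, /b/ → /bi/.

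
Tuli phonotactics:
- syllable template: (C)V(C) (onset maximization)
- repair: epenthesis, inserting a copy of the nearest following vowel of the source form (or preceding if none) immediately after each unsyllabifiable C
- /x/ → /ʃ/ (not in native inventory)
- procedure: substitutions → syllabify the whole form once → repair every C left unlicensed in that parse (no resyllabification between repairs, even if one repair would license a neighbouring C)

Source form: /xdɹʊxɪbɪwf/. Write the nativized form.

Substitution: /x/ → /ʃ/, giving /ʃdɹʊʃɪbɪwf/.
Under (C)V(C), the unsyllabifiable consonants are /ʃ/, /d/, /f/ (at most one coda consonant is licensed; onsets are limited to one consonant).
Inserting the epenthetic vowel yields /ʃ/ → /ʃʊ/, /d/ → /dʊ/, /f/ → /fɪ/.

ʃʊdʊɹʊʃɪbɪwfɪ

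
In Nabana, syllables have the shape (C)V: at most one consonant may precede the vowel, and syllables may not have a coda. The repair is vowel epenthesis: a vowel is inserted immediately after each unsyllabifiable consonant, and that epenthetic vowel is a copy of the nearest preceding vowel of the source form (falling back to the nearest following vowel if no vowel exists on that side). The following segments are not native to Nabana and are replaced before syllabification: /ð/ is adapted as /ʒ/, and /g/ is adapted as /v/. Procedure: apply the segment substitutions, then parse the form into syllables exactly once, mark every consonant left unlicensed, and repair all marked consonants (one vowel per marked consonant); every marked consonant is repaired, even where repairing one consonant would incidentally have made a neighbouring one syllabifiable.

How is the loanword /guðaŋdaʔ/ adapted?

vuʒaŋadaʔa

Substitution: /g/ → /v/, /ð/ → /ʒ/, giving /vuʒaŋdaʔ/.
The consonants /ŋ/, /ʔ/ cannot be parsed into a legal (C)V syllable (no codas are permitted; onsets are limited to one consonant).
Epenthesis after each stranded consonant: /ŋ/ → /ŋa/, /ʔ/ → /ʔa/.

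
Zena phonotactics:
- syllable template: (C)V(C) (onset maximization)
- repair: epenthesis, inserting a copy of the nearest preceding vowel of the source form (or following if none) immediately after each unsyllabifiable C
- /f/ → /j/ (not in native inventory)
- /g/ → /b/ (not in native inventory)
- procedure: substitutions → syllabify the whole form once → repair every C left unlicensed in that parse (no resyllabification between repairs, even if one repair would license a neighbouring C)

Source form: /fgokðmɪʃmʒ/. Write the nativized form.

Substitution: /f/ → /j/, /g/ → /b/, giving /jbokðmɪʃmʒ/.
Syllabifying with onset maximization leaves /j/, /ð/, /m/, /ʒ/ stranded (at most one coda consonant is licensed; onsets are limited to one consonant).
Each unlicensed consonant becomes the onset of a new syllable: /j/ → /jo/, /ð/ → /ðo/, /m/ → /mɪ/, /ʒ/ → /ʒɪ/.

jobokðomɪʃmɪʒɪ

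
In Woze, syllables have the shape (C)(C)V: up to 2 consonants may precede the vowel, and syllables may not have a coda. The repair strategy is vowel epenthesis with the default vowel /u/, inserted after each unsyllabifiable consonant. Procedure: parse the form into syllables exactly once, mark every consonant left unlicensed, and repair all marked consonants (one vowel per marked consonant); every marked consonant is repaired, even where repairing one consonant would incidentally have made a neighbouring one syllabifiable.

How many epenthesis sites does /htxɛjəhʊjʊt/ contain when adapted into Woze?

2

The unsyllabifiable consonants are /h/, /t/; each receives one epenthetic vowel.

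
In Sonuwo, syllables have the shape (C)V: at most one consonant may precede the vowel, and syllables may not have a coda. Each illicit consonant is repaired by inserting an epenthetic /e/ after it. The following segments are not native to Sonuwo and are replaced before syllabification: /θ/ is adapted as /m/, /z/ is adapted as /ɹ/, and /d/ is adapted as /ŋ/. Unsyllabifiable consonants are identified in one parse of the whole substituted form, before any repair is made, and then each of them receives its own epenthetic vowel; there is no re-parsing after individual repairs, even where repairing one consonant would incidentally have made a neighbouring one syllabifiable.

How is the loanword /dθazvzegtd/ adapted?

Substitution: /d/ → /ŋ/, /θ/ → /m/, /z/ → /ɹ/, giving /ŋmaɹvɹegtŋ/.
The consonants /ŋ/, /ɹ/, /v/, /g/, /t/, /ŋ/ cannot be parsed into a legal (C)V syllable (no codas are permitted; onsets are limited to one consonant).
Each unlicensed consonant becomes the onset of a new syllable: /ŋ/ → /ŋe/, /ɹ/ → /ɹe/, /v/ → /ve/, /g/ → /ge/, /t/ → /te/, /ŋ/ → /ŋe/.

ŋemaɹeveɹegeteŋe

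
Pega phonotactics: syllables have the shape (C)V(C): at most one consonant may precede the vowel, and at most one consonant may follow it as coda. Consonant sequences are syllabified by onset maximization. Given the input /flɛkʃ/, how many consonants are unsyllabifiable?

2

The consonants /f/, /ʃ/ cannot be parsed into a legal (C)V(C) syllable (at most one coda consonant is licensed; onsets are limited to one consonant).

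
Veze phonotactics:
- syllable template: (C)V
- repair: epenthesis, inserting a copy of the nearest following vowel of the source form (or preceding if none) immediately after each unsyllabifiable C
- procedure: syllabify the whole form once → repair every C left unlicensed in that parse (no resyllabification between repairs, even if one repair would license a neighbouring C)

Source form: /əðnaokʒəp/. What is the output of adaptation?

Under (C)V, the unsyllabifiable consonants are /ð/, /k/, /p/ (no codas are permitted; onsets are limited to one consonant).
Inserting the epenthetic vowel yields /ð/ → /ða/, /k/ → /kə/, /p/ → /pə/.

əðanaokəʒəpə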